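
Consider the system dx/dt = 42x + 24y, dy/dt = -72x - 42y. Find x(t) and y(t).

x(t) = -K_1e^(-6t) + 2K_2e^(6t), y(t) = 2K_1e^(-6t) - 3K_2e^(6t)

Coefficient matrix A = [[42, 24], [-72, -42]].
Characteristic polynomial det(A - λI) = λ^2 - 36 = 0.
Eigenvalues λ = -6, 6.
For λ=-6: (A-λI) row 1 is [48, 24], so an eigenvector is (-1, 2).
For λ=6: (A-λI) row 1 is [36, 24], so an eigenvector is (2, -3).
General solution: K_1e^(-6t)(-1,2) + K_2e^(6t)(2,-3).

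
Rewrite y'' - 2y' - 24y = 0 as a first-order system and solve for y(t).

Let x_1 = y, x_2 = y'. Then x_1' = x_2 and x_2' = 24x_1 + 2x_2.
A = [[0,1],[24,2]]; det(A-λI) = λ^2 - 2λ - 24.
Eigenvalues λ = 6, -4 with eigenvectors (1,6), (1,-4).

y(t) = C_1e^(6t) + C_2e^(-4t)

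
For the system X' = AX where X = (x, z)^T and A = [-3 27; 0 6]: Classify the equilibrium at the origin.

A = [[-3,27],[0,6]]; det(A-λI) = λ^2 - 3λ - 18.
λ = -3, 6: opposite signs.

saddle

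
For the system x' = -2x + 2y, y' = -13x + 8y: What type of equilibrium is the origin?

A = [[-2,2],[-13,8]]; det(A-λI) = λ^2 - 6λ + 10.
λ = 3 ± i: positive real part.

unstable spiral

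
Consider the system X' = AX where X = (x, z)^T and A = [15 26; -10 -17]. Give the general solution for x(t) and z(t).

x(t) = 3C_1e^(-t)sin(2t) + 2C_1e^(-t)cos(2t) + 2C_2e^(-t)sin(2t) - 3C_2e^(-t)cos(2t), z(t) = -2C_1e^(-t)sin(2t) - C_1e^(-t)cos(2t) - C_2e^(-t)sin(2t) + 2C_2e^(-t)cos(2t)

Coefficient matrix A = [[15, 26], [-10, -17]].
Characteristic polynomial det(A - λI) = λ^2 + 2λ + 5 = 0.
Eigenvalues λ = -1 ± 2i (complex conjugate pair).
For λ=-1+2i: an eigenvector is (2,-1) - i(3,-2) = (2 - 3i, -1 + 2i).
A real fundamental pair from Re and Im of e^((-1+2i)t)v: X_1 = e^(-t)(cos(2t)·(2,-1) + sin(2t)·(3,-2)), X_2 = e^(-t)(sin(2t)·(2,-1) - cos(2t)·(3,-2)).
General solution: C_1X_1 + C_2X_2.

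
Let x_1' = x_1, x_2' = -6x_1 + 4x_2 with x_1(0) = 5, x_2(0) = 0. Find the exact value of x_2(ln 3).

-780

A = [[1,0],[-6,4]]; eigenvalues λ = 1, 4.
Eigenvectors: (1,2) for λ=1, (0,1) for λ=4.
From the initial condition, c_1 = 5, c_2 = -10.
x_2(ln 3) = (5)(3^1)(2) + (-10)(3^4)(1) = -780.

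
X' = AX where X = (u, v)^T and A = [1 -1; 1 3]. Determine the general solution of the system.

u(t) = -C_1e^(2t) - C_2te^(2t) - 2C_2e^(2t), v(t) = C_1e^(2t) + C_2te^(2t) + 3C_2e^(2t)

Coefficient matrix A = [[1, -1], [1, 3]].
Characteristic polynomial det(A - λI) = λ^2 - 4λ + 4 = 0.
Single eigenvalue λ = 2 with algebraic multiplicity 2.
Eigenvector v = (-1,1); generalized eigenvector w with (A-λI)w=v is (-2,3).
General solution: e^(2t)[C_1·v + C_2·(t·v + w)].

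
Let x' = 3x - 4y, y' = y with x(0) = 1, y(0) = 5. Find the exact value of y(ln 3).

15

A = [[3,-4],[0,1]]; eigenvalues λ = 1, 3.
Eigenvectors: (2,1) for λ=1, (-1,0) for λ=3.
From the initial condition, c_1 = 5, c_2 = 9.
y(ln 3) = (5)(3^1)(1) + (9)(3^3)(0) = 15.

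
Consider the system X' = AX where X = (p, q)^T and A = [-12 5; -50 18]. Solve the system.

Coefficient matrix A = [[-12, 5], [-50, 18]].
Characteristic polynomial det(A - λI) = λ^2 - 6λ + 34 = 0.
Eigenvalues λ = 3 ± 5i (complex conjugate pair).
For λ=3+5i: an eigenvector is (1,3) - i(0,-1) = (1, 3 + i).
A real fundamental pair from Re and Im of e^((3+5i)t)v: X_1 = e^(3t)(cos(5t)·(1,3) + sin(5t)·(0,-1)), X_2 = e^(3t)(sin(5t)·(1,3) - cos(5t)·(0,-1)).
General solution: C_1X_1 + C_2X_2.

p(t) = C_1e^(3t)cos(5t) + C_2e^(3t)sin(5t), q(t) = -C_1e^(3t)sin(5t) + 3C_1e^(3t)cos(5t) + 3C_2e^(3t)sin(5t) + C_2e^(3t)cos(5t)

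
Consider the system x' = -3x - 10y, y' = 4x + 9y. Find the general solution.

Coefficient matrix A = [[-3, -10], [4, 9]].
Characteristic polynomial det(A - λI) = λ^2 - 6λ + 13 = 0.
Eigenvalues λ = 3 ± 2i (complex conjugate pair).
For λ=3+2i: an eigenvector is (1,-1) - i(2,-1) = (1 - 2i, -1 + i).
A real fundamental pair from Re and Im of e^((3+2i)t)v: X_1 = e^(3t)(cos(2t)·(1,-1) + sin(2t)·(2,-1)), X_2 = e^(3t)(sin(2t)·(1,-1) - cos(2t)·(2,-1)).
General solution: c_1X_1 + c_2X_2.

x(t) = 2c_1e^(3t)sin(2t) + c_1e^(3t)cos(2t) + c_2e^(3t)sin(2t) - 2c_2e^(3t)cos(2t), y(t) = -c_1e^(3t)sin(2t) - c_1e^(3t)cos(2t) - c_2e^(3t)sin(2t) + c_2e^(3t)cos(2t)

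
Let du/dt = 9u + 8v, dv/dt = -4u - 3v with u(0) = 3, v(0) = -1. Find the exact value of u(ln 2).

126

A = [[9,8],[-4,-3]]; eigenvalues λ = 1, 5.
Eigenvectors: (-1,1) for λ=1, (2,-1) for λ=5.
From the initial condition, c_1 = 1, c_2 = 2.
u(ln 2) = (1)(2^1)(-1) + (2)(2^5)(2) = 126.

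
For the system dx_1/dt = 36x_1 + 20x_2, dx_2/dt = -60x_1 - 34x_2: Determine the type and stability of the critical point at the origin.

saddle

A = [[36,20],[-60,-34]]; det(A-λI) = λ^2 - 2λ - 24.
λ = 6, -4: opposite signs.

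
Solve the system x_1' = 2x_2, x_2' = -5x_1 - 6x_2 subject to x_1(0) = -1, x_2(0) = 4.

Coefficient matrix A = [[0, 2], [-5, -6]].
Characteristic polynomial det(A - λI) = λ^2 + 6λ + 10 = 0.
Eigenvalues λ = -3 ± i (complex conjugate pair).
For λ=-3+i: an eigenvector is (1,-1) - i(1,-2) = (1 - i, -1 + 2i).
A real fundamental pair from Re and Im of e^((-3+i)t)v: X_1 = e^(-3t)(cos(t)·(1,-1) + sin(t)·(1,-2)), X_2 = e^(-3t)(sin(t)·(1,-1) - cos(t)·(1,-2)).
General solution: c_1X_1 + c_2X_2.
Applying x_1(0)=-1, x_2(0)=4 gives c_1=2, c_2=3.

x_1(t) = 5e^(-3t)sin(t) - e^(-3t)cos(t), x_2(t) = -7e^(-3t)sin(t) + 4e^(-3t)cos(t)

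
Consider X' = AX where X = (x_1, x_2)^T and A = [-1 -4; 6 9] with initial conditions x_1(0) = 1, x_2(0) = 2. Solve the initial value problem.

Coefficient matrix A = [[-1, -4], [6, 9]].
Characteristic polynomial det(A - λI) = λ^2 - 8λ + 15 = 0.
Eigenvalues λ = 5, 3.
For λ=5: (A-λI) row 1 is [-6, -4], so an eigenvector is (-2, 3).
For λ=3: (A-λI) row 1 is [-4, -4], so an eigenvector is (-1, 1).
General solution: c_1e^(5t)(-2,3) + c_2e^(3t)(-1,1).
Applying x_1(0)=1, x_2(0)=2 gives c_1=3, c_2=-7.

x_1(t) = -6e^(5t) + 7e^(3t), x_2(t) = 9e^(5t) - 7e^(3t)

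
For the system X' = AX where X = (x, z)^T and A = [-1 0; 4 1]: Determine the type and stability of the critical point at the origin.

saddle

A = [[-1,0],[4,1]]; det(A-λI) = λ^2 - 1.
λ = -1, 1: opposite signs.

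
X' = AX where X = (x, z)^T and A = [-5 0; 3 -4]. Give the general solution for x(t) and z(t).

x(t) = -c_1e^(-5t), z(t) = 3c_1e^(-5t) + c_2e^(-4t)

Coefficient matrix A = [[-5, 0], [3, -4]].
Characteristic polynomial det(A - λI) = λ^2 + 9λ + 20 = 0.
Eigenvalues λ = -5, -4.
For λ=-5: (A-λI) row 2 is [3, 1], so an eigenvector is (-1, 3).
For λ=-4: (A-λI) row 1 is [-1, 0], so an eigenvector is (0, 1).
General solution: c_1e^(-5t)(-1,3) + c_2e^(-4t)(0,1).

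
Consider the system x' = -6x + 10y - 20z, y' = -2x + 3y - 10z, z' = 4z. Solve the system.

Coefficient matrix A = [[-6, 10, -20], [-2, 3, -10], [0, 0, 4]].
det(A - λI) = 0 gives eigenvalues λ = -2, -1, 4.
For λ=-2: eigenvector (5,2,0).
For λ=-1: eigenvector (2,1,0).
For λ=4: eigenvector (-4,-2,1).
General solution: C_1e^(-2t)(5,2,0) + C_2e^(-t)(2,1,0) + C_3e^(4t)(-4,-2,1).

x(t) = 5C_1e^(-2t) + 2C_2e^(-t) - 4C_3e^(4t), y(t) = 2C_1e^(-2t) + C_2e^(-t) - 2C_3e^(4t), z(t) = C_3e^(4t)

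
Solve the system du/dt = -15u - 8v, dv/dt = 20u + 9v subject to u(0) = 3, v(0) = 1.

Coefficient matrix A = [[-15, -8], [20, 9]].
Characteristic polynomial det(A - λI) = λ^2 + 6λ + 25 = 0.
Eigenvalues λ = -3 ± 4i (complex conjugate pair).
For λ=-3+4i: an eigenvector is (1,-2) - i(1,-1) = (1 - i, -2 + i).
A real fundamental pair from Re and Im of e^((-3+4i)t)v: X_1 = e^(-3t)(cos(4t)·(1,-2) + sin(4t)·(1,-1)), X_2 = e^(-3t)(sin(4t)·(1,-2) - cos(4t)·(1,-1)).
General solution: C_1X_1 + C_2X_2.
Applying u(0)=3, v(0)=1 gives C_1=-4, C_2=-7.

u(t) = -11e^(-3t)sin(4t) + 3e^(-3t)cos(4t), v(t) = 18e^(-3t)sin(4t) + e^(-3t)cos(4t)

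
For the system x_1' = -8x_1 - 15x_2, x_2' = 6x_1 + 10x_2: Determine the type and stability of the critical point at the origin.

A = [[-8,-15],[6,10]]; det(A-λI) = λ^2 - 2λ + 10.
λ = 1 ± 3i: positive real part.

unstable spiral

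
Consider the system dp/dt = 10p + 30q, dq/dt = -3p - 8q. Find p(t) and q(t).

Coefficient matrix A = [[10, 30], [-3, -8]].
Characteristic polynomial det(A - λI) = λ^2 - 2λ + 10 = 0.
Eigenvalues λ = 1 ± 3i (complex conjugate pair).
For λ=1+3i: an eigenvector is (1,0) - i(3,-1) = (1 - 3i, 0 + i).
A real fundamental pair from Re and Im of e^((1+3i)t)v: X_1 = e^(t)(cos(3t)·(1,0) + sin(3t)·(3,-1)), X_2 = e^(t)(sin(3t)·(1,0) - cos(3t)·(3,-1)).
General solution: K_1X_1 + K_2X_2.

p(t) = 3K_1e^(t)sin(3t) + K_1e^(t)cos(3t) + K_2e^(t)sin(3t) - 3K_2e^(t)cos(3t), q(t) = -K_1e^(t)sin(3t) + K_2e^(t)cos(3t)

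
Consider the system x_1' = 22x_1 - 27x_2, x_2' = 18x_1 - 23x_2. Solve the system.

Coefficient matrix A = [[22, -27], [18, -23]].
Characteristic polynomial det(A - λI) = λ^2 + λ - 20 = 0.
Eigenvalues λ = 4, -5.
For λ=4: (A-λI) row 1 is [18, -27], so an eigenvector is (-3, -2).
For λ=-5: (A-λI) row 1 is [27, -27], so an eigenvector is (1, 1).
General solution: K_1e^(4t)(-3,-2) + K_2e^(-5t)(1,1).

x_1(t) = -3K_1e^(4t) + K_2e^(-5t), x_2(t) = -2K_1e^(4t) + K_2e^(-5t)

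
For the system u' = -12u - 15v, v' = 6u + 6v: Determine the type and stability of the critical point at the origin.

stable spiral

A = [[-12,-15],[6,6]]; det(A-λI) = λ^2 + 6λ + 18.
λ = -3 ± 3i: negative real part.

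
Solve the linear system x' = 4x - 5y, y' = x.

Coefficient matrix A = [[4, -5], [1, 0]].
Characteristic polynomial det(A - λI) = λ^2 - 4λ + 5 = 0.
Eigenvalues λ = 2 ± i (complex conjugate pair).
For λ=2+i: an eigenvector is (-2,-1) - i(1,0) = (-2 - i, -1).
A real fundamental pair from Re and Im of e^((2+i)t)v: X_1 = e^(2t)(cos(t)·(-2,-1) + sin(t)·(1,0)), X_2 = e^(2t)(sin(t)·(-2,-1) - cos(t)·(1,0)).
General solution: K_1X_1 + K_2X_2.

x(t) = K_1e^(2t)sin(t) - 2K_1e^(2t)cos(t) - 2K_2e^(2t)sin(t) - K_2e^(2t)cos(t), y(t) = -K_1e^(2t)cos(t) - K_2e^(2t)sin(t)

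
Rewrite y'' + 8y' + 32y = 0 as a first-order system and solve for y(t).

y(t) = C_1e^(-4t)cos(4t) + C_2e^(-4t)sin(4t)

Let x_1 = y, x_2 = y'. Then x_1' = x_2 and x_2' = -32x_1 - 8x_2.
A = [[0,1],[-32,-8]]; det(A-λI) = λ^2 + 8λ + 32.
Eigenvalues λ = -4 ± 4i.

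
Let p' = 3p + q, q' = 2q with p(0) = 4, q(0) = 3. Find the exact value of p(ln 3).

A = [[3,1],[0,2]]; eigenvalues λ = 2, 3.
Eigenvectors: (1,-1) for λ=2, (-1,0) for λ=3.
From the initial condition, c_1 = -3, c_2 = -7.
p(ln 3) = (-3)(3^2)(1) + (-7)(3^3)(-1) = 162.

162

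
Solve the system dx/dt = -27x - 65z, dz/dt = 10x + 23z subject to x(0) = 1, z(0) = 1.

Coefficient matrix A = [[-27, -65], [10, 23]].
Characteristic polynomial det(A - λI) = λ^2 + 4λ + 29 = 0.
Eigenvalues λ = -2 ± 5i (complex conjugate pair).
For λ=-2+5i: an eigenvector is (2,-1) - i(3,-1) = (2 - 3i, -1 + i).
A real fundamental pair from Re and Im of e^((-2+5i)t)v: X_1 = e^(-2t)(cos(5t)·(2,-1) + sin(5t)·(3,-1)), X_2 = e^(-2t)(sin(5t)·(2,-1) - cos(5t)·(3,-1)).
General solution: c_1X_1 + c_2X_2.
Applying x(0)=1, z(0)=1 gives c_1=-4, c_2=-3.

x(t) = -18e^(-2t)sin(5t) + e^(-2t)cos(5t), z(t) = 7e^(-2t)sin(5t) + e^(-2t)cos(5t)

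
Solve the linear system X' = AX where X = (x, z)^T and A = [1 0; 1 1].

Coefficient matrix A = [[1, 0], [1, 1]].
Characteristic polynomial det(A - λI) = λ^2 - 2λ + 1 = 0.
Single eigenvalue λ = 1 with algebraic multiplicity 2.
Eigenvector v = (0,1); generalized eigenvector w with (A-λI)w=v is (1,-1).
General solution: e^(t)[c_1·v + c_2·(t·v + w)].

x(t) = c_2e^(t), z(t) = c_1e^(t) + c_2te^(t) - c_2e^(t)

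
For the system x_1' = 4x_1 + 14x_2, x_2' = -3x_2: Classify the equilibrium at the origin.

A = [[4,14],[0,-3]]; det(A-λI) = λ^2 - λ - 12.
λ = -3, 4: opposite signs.

saddle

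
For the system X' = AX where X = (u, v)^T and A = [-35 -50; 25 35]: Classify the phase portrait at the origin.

center

A = [[-35,-50],[25,35]]; det(A-λI) = λ^2 + 25.
λ = 0 ± 5i: zero real part.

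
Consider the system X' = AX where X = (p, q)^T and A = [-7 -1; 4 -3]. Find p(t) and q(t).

p(t) = -C_1e^(-5t) - C_2te^(-5t) - C_2e^(-5t), q(t) = 2C_1e^(-5t) + 2C_2te^(-5t) + 3C_2e^(-5t)

Coefficient matrix A = [[-7, -1], [4, -3]].
Characteristic polynomial det(A - λI) = λ^2 + 10λ + 25 = 0.
Single eigenvalue λ = -5 with algebraic multiplicity 2.
Eigenvector v = (-1,2); generalized eigenvector w with (A-λI)w=v is (-1,3).
General solution: e^(-5t)[C_1·v + C_2·(t·v + w)].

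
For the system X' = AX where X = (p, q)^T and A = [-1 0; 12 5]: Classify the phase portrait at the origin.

A = [[-1,0],[12,5]]; det(A-λI) = λ^2 - 4λ - 5.
λ = -1, 5: opposite signs.

saddle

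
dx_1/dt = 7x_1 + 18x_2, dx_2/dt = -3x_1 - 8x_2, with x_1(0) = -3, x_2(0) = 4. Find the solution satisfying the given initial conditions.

Coefficient matrix A = [[7, 18], [-3, -8]].
Characteristic polynomial det(A - λI) = λ^2 + λ - 2 = 0.
Eigenvalues λ = 1, -2.
For λ=1: (A-λI) row 1 is [6, 18], so an eigenvector is (-3, 1).
For λ=-2: (A-λI) row 1 is [9, 18], so an eigenvector is (2, -1).
General solution: K_1e^(t)(-3,1) + K_2e^(-2t)(2,-1).
Applying x_1(0)=-3, x_2(0)=4 gives K_1=-5, K_2=-9.

x_1(t) = 15e^(t) - 18e^(-2t), x_2(t) = -5e^(t) + 9e^(-2t)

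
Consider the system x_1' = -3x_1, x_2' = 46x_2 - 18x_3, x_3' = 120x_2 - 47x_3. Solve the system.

x_1(t) = c_2e^(-3t), x_2(t) = -3c_1e^(-2t) + 2c_3e^(t), x_3(t) = -8c_1e^(-2t) + 5c_3e^(t)

Coefficient matrix A = [[-3, 0, 0], [0, 46, -18], [0, 120, -47]].
det(A - λI) = 0 gives eigenvalues λ = -2, -3, 1.
For λ=-2: eigenvector (0,-3,-8).
For λ=-3: eigenvector (1,0,0).
For λ=1: eigenvector (0,2,5).
General solution: c_1e^(-2t)(0,-3,-8) + c_2e^(-3t)(1,0,0) + c_3e^(t)(0,2,5).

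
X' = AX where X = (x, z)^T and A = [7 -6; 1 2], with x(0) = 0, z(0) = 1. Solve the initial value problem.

Coefficient matrix A = [[7, -6], [1, 2]].
Characteristic polynomial det(A - λI) = λ^2 - 9λ + 20 = 0.
Eigenvalues λ = 4, 5.
For λ=4: (A-λI) row 1 is [3, -6], so an eigenvector is (-2, -1).
For λ=5: (A-λI) row 1 is [2, -6], so an eigenvector is (-3, -1).
General solution: c_1e^(4t)(-2,-1) + c_2e^(5t)(-3,-1).
Applying x(0)=0, z(0)=1 gives c_1=-3, c_2=2.

x(t) = -6e^(5t) + 6e^(4t), z(t) = -2e^(5t) + 3e^(4t)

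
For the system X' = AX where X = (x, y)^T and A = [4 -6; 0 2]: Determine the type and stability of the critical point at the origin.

unstable node

A = [[4,-6],[0,2]]; det(A-λI) = λ^2 - 6λ + 8.
λ = 2, 4: both positive.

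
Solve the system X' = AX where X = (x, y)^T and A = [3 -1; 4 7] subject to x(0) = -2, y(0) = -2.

Coefficient matrix A = [[3, -1], [4, 7]].
Characteristic polynomial det(A - λI) = λ^2 - 10λ + 25 = 0.
Single eigenvalue λ = 5 with algebraic multiplicity 2.
Eigenvector v = (1,-2); generalized eigenvector w with (A-λI)w=v is (-2,3).
General solution: e^(5t)[c_1·v + c_2·(t·v + w)].
Applying x(0)=-2, y(0)=-2 gives c_1=10, c_2=6.

x(t) = 6te^(5t) - 2e^(5t), y(t) = -12te^(5t) - 2e^(5t)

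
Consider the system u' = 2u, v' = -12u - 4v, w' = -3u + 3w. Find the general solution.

Coefficient matrix A = [[2, 0, 0], [-12, -4, 0], [-3, 0, 3]].
det(A - λI) = 0 gives eigenvalues λ = 3, -4, 2.
For λ=3: eigenvector (0,0,1).
For λ=-4: eigenvector (0,1,0).
For λ=2: eigenvector (1,-2,3).
General solution: K_1e^(3t)(0,0,1) + K_2e^(-4t)(0,1,0) + K_3e^(2t)(1,-2,3).

u(t) = K_3e^(2t), v(t) = K_2e^(-4t) - 2K_3e^(2t), w(t) = K_1e^(3t) + 3K_3e^(2t)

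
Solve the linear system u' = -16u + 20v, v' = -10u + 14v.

Coefficient matrix A = [[-16, 20], [-10, 14]].
Characteristic polynomial det(A - λI) = λ^2 + 2λ - 24 = 0.
Eigenvalues λ = 4, -6.
For λ=4: (A-λI) row 1 is [-20, 20], so an eigenvector is (1, 1).
For λ=-6: (A-λI) row 1 is [-10, 20], so an eigenvector is (2, 1).
General solution: K_1e^(4t)(1,1) + K_2e^(-6t)(2,1).

u(t) = K_1e^(4t) + 2K_2e^(-6t), v(t) = K_1e^(4t) + K_2e^(-6t)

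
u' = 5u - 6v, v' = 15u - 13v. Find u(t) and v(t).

u(t) = K_1e^(-4t)sin(3t) + K_1e^(-4t)cos(3t) + K_2e^(-4t)sin(3t) - K_2e^(-4t)cos(3t), v(t) = 2K_1e^(-4t)sin(3t) + K_1e^(-4t)cos(3t) + K_2e^(-4t)sin(3t) - 2K_2e^(-4t)cos(3t)

Coefficient matrix A = [[5, -6], [15, -13]].
Characteristic polynomial det(A - λI) = λ^2 + 8λ + 25 = 0.
Eigenvalues λ = -4 ± 3i (complex conjugate pair).
For λ=-4+3i: an eigenvector is (1,1) - i(1,2) = (1 - i, 1 - 2i).
A real fundamental pair from Re and Im of e^((-4+3i)t)v: X_1 = e^(-4t)(cos(3t)·(1,1) + sin(3t)·(1,2)), X_2 = e^(-4t)(sin(3t)·(1,1) - cos(3t)·(1,2)).
General solution: K_1X_1 + K_2X_2.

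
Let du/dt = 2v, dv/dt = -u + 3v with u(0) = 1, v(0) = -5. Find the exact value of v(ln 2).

A = [[0,2],[-1,3]]; eigenvalues λ = 1, 2.
Eigenvectors: (2,1) for λ=1, (-1,-1) for λ=2.
From the initial condition, c_1 = 6, c_2 = 11.
v(ln 2) = (6)(2^1)(1) + (11)(2^2)(-1) = -32.

-32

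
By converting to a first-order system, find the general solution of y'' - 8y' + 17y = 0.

y(t) = C_1e^(4t)cos(t) + C_2e^(4t)sin(t)

Let x_1 = y, x_2 = y'. Then x_1' = x_2 and x_2' = -17x_1 + 8x_2.
A = [[0,1],[-17,8]]; det(A-λI) = λ^2 - 8λ + 17.
Eigenvalues λ = 4 ± i.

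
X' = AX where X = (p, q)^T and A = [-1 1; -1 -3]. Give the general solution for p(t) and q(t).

p(t) = K_1e^(-2t) + K_2te^(-2t) + 2K_2e^(-2t), q(t) = -K_1e^(-2t) - K_2te^(-2t) - K_2e^(-2t)

Coefficient matrix A = [[-1, 1], [-1, -3]].
Characteristic polynomial det(A - λI) = λ^2 + 4λ + 4 = 0.
Single eigenvalue λ = -2 with algebraic multiplicity 2.
Eigenvector v = (1,-1); generalized eigenvector w with (A-λI)w=v is (2,-1).
General solution: e^(-2t)[K_1·v + K_2·(t·v + w)].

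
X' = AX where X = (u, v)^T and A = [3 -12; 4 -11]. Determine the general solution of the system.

Coefficient matrix A = [[3, -12], [4, -11]].
Characteristic polynomial det(A - λI) = λ^2 + 8λ + 15 = 0.
Eigenvalues λ = -5, -3.
For λ=-5: (A-λI) row 1 is [8, -12], so an eigenvector is (3, 2).
For λ=-3: (A-λI) row 1 is [6, -12], so an eigenvector is (2, 1).
General solution: c_1e^(-5t)(3,2) + c_2e^(-3t)(2,1).

u(t) = 3c_1e^(-5t) + 2c_2e^(-3t), v(t) = 2c_1e^(-5t) + c_2e^(-3t)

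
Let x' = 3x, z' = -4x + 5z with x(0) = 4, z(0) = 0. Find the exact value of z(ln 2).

-192

A = [[3,0],[-4,5]]; eigenvalues λ = 5, 3.
Eigenvectors: (0,-1) for λ=5, (1,2) for λ=3.
From the initial condition, c_1 = 8, c_2 = 4.
z(ln 2) = (8)(2^5)(-1) + (4)(2^3)(2) = -192.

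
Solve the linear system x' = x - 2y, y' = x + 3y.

Coefficient matrix A = [[1, -2], [1, 3]].
Characteristic polynomial det(A - λI) = λ^2 - 4λ + 5 = 0.
Eigenvalues λ = 2 ± i (complex conjugate pair).
For λ=2+i: an eigenvector is (1,0) - i(-1,1) = (1 + i, 0 - i).
A real fundamental pair from Re and Im of e^((2+i)t)v: X_1 = e^(2t)(cos(t)·(1,0) + sin(t)·(-1,1)), X_2 = e^(2t)(sin(t)·(1,0) - cos(t)·(-1,1)).
General solution: c_1X_1 + c_2X_2.

x(t) = -c_1e^(2t)sin(t) + c_1e^(2t)cos(t) + c_2e^(2t)sin(t) + c_2e^(2t)cos(t), y(t) = c_1e^(2t)sin(t) - c_2e^(2t)cos(t)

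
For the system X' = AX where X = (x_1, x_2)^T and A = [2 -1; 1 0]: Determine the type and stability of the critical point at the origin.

A = [[2,-1],[1,0]]; det(A-λI) = λ^2 - 2λ + 1.
repeated λ = 1 with a single eigenvector.

unstable improper node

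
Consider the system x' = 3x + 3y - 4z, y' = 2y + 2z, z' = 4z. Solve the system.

x(t) = C_1e^(3t) - 3C_2e^(2t) - C_3e^(4t), y(t) = C_2e^(2t) + C_3e^(4t), z(t) = C_3e^(4t)

Coefficient matrix A = [[3, 3, -4], [0, 2, 2], [0, 0, 4]].
det(A - λI) = 0 gives eigenvalues λ = 3, 2, 4.
For λ=3: eigenvector (1,0,0).
For λ=2: eigenvector (-3,1,0).
For λ=4: eigenvector (-1,1,1).
General solution: C_1e^(3t)(1,0,0) + C_2e^(2t)(-3,1,0) + C_3e^(4t)(-1,1,1).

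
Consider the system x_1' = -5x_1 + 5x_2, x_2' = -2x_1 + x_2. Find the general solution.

Coefficient matrix A = [[-5, 5], [-2, 1]].
Characteristic polynomial det(A - λI) = λ^2 + 4λ + 5 = 0.
Eigenvalues λ = -2 ± i (complex conjugate pair).
For λ=-2+i: an eigenvector is (1,1) - i(2,1) = (1 - 2i, 1 - i).
A real fundamental pair from Re and Im of e^((-2+i)t)v: X_1 = e^(-2t)(cos(t)·(1,1) + sin(t)·(2,1)), X_2 = e^(-2t)(sin(t)·(1,1) - cos(t)·(2,1)).
General solution: K_1X_1 + K_2X_2.

x_1(t) = 2K_1e^(-2t)sin(t) + K_1e^(-2t)cos(t) + K_2e^(-2t)sin(t) - 2K_2e^(-2t)cos(t), x_2(t) = K_1e^(-2t)sin(t) + K_1e^(-2t)cos(t) + K_2e^(-2t)sin(t) - K_2e^(-2t)cos(t)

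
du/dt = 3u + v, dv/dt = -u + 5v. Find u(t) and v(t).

Coefficient matrix A = [[3, 1], [-1, 5]].
Characteristic polynomial det(A - λI) = λ^2 - 8λ + 16 = 0.
Single eigenvalue λ = 4 with algebraic multiplicity 2.
Eigenvector v = (1,1); generalized eigenvector w with (A-λI)w=v is (-2,-1).
General solution: e^(4t)[C_1·v + C_2·(t·v + w)].

u(t) = C_1e^(4t) + C_2te^(4t) - 2C_2e^(4t), v(t) = C_1e^(4t) + C_2te^(4t) - C_2e^(4t)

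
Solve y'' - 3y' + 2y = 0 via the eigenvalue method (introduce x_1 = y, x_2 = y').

y(t) = c_1e^(t) + c_2e^(2t)

Let x_1 = y, x_2 = y'. Then x_1' = x_2 and x_2' = -2x_1 + 3x_2.
A = [[0,1],[-2,3]]; det(A-λI) = λ^2 - 3λ + 2.
Eigenvalues λ = 1, 2 with eigenvectors (1,1), (1,2).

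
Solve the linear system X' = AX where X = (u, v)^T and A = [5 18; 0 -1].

u(t) = 3C_1e^(-t) - C_2e^(5t), v(t) = -C_1e^(-t)

Coefficient matrix A = [[5, 18], [0, -1]].
Characteristic polynomial det(A - λI) = λ^2 - 4λ - 5 = 0.
Eigenvalues λ = -1, 5.
For λ=-1: (A-λI) row 1 is [6, 18], so an eigenvector is (3, -1).
For λ=5: (A-λI) row 1 is [0, 18], so an eigenvector is (-1, 0).
General solution: C_1e^(-t)(3,-1) + C_2e^(5t)(-1,0).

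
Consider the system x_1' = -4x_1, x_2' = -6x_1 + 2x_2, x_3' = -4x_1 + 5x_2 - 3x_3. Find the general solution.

x_1(t) = K_1e^(-4t), x_2(t) = K_1e^(-4t) - K_2e^(2t), x_3(t) = -K_1e^(-4t) - K_2e^(2t) + K_3e^(-3t)

Coefficient matrix A = [[-4, 0, 0], [-6, 2, 0], [-4, 5, -3]].
det(A - λI) = 0 gives eigenvalues λ = -4, 2, -3.
For λ=-4: eigenvector (1,1,-1).
For λ=2: eigenvector (0,-1,-1).
For λ=-3: eigenvector (0,0,1).
General solution: K_1e^(-4t)(1,1,-1) + K_2e^(2t)(0,-1,-1) + K_3e^(-3t)(0,0,1).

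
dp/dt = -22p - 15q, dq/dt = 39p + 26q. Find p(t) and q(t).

Coefficient matrix A = [[-22, -15], [39, 26]].
Characteristic polynomial det(A - λI) = λ^2 - 4λ + 13 = 0.
Eigenvalues λ = 2 ± 3i (complex conjugate pair).
For λ=2+3i: an eigenvector is (1,-2) - i(2,-3) = (1 - 2i, -2 + 3i).
A real fundamental pair from Re and Im of e^((2+3i)t)v: X_1 = e^(2t)(cos(3t)·(1,-2) + sin(3t)·(2,-3)), X_2 = e^(2t)(sin(3t)·(1,-2) - cos(3t)·(2,-3)).
General solution: K_1X_1 + K_2X_2.

p(t) = 2K_1e^(2t)sin(3t) + K_1e^(2t)cos(3t) + K_2e^(2t)sin(3t) - 2K_2e^(2t)cos(3t), q(t) = -3K_1e^(2t)sin(3t) - 2K_1e^(2t)cos(3t) - 2K_2e^(2t)sin(3t) + 3K_2e^(2t)cos(3t)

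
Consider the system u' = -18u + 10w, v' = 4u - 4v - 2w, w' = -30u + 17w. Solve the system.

u(t) = -2C_1e^(-3t) + C_3e^(2t), v(t) = -2C_1e^(-3t) + C_2e^(-4t), w(t) = -3C_1e^(-3t) + 2C_3e^(2t)

Coefficient matrix A = [[-18, 0, 10], [4, -4, -2], [-30, 0, 17]].
det(A - λI) = 0 gives eigenvalues λ = -3, -4, 2.
For λ=-3: eigenvector (-2,-2,-3).
For λ=-4: eigenvector (0,1,0).
For λ=2: eigenvector (1,0,2).
General solution: C_1e^(-3t)(-2,-2,-3) + C_2e^(-4t)(0,1,0) + C_3e^(2t)(1,0,2).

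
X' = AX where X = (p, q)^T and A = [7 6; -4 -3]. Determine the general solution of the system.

p(t) = K_1e^(t) + 3K_2e^(3t), q(t) = -K_1e^(t) - 2K_2e^(3t)

Coefficient matrix A = [[7, 6], [-4, -3]].
Characteristic polynomial det(A - λI) = λ^2 - 4λ + 3 = 0.
Eigenvalues λ = 1, 3.
For λ=1: (A-λI) row 1 is [6, 6], so an eigenvector is (1, -1).
For λ=3: (A-λI) row 1 is [4, 6], so an eigenvector is (3, -2).
General solution: K_1e^(t)(1,-1) + K_2e^(3t)(3,-2).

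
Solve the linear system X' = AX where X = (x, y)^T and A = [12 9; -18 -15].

x(t) = -C_1e^(3t) + C_2e^(-6t), y(t) = C_1e^(3t) - 2C_2e^(-6t)

Coefficient matrix A = [[12, 9], [-18, -15]].
Characteristic polynomial det(A - λI) = λ^2 + 3λ - 18 = 0.
Eigenvalues λ = 3, -6.
For λ=3: (A-λI) row 1 is [9, 9], so an eigenvector is (-1, 1).
For λ=-6: (A-λI) row 1 is [18, 9], so an eigenvector is (1, -2).
General solution: C_1e^(3t)(-1,1) + C_2e^(-6t)(1,-2).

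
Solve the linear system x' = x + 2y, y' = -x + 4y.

x(t) = -c_1e^(3t) - 2c_2e^(2t), y(t) = -c_1e^(3t) - c_2e^(2t)

Coefficient matrix A = [[1, 2], [-1, 4]].
Characteristic polynomial det(A - λI) = λ^2 - 5λ + 6 = 0.
Eigenvalues λ = 3, 2.
For λ=3: (A-λI) row 1 is [-2, 2], so an eigenvector is (-1, -1).
For λ=2: (A-λI) row 1 is [-1, 2], so an eigenvector is (-2, -1).
General solution: c_1e^(3t)(-1,-1) + c_2e^(2t)(-2,-1).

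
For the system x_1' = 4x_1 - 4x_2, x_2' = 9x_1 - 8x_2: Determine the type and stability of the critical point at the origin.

A = [[4,-4],[9,-8]]; det(A-λI) = λ^2 + 4λ + 4.
repeated λ = -2 with a single eigenvector.

stable improper node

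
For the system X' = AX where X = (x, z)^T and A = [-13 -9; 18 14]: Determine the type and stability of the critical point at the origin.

A = [[-13,-9],[18,14]]; det(A-λI) = λ^2 - λ - 20.
λ = 5, -4: opposite signs.

saddle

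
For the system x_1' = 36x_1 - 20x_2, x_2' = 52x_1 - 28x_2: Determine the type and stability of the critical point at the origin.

unstable spiral

A = [[36,-20],[52,-28]]; det(A-λI) = λ^2 - 8λ + 32.
λ = 4 ± 4i: positive real part.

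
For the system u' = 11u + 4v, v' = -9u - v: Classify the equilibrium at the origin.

A = [[11,4],[-9,-1]]; det(A-λI) = λ^2 - 10λ + 25.
repeated λ = 5 with a single eigenvector.

unstable improper node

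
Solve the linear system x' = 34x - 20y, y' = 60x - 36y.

Coefficient matrix A = [[34, -20], [60, -36]].
Characteristic polynomial det(A - λI) = λ^2 + 2λ - 24 = 0.
Eigenvalues λ = -6, 4.
For λ=-6: (A-λI) row 1 is [40, -20], so an eigenvector is (-1, -2).
For λ=4: (A-λI) row 1 is [30, -20], so an eigenvector is (2, 3).
General solution: C_1e^(-6t)(-1,-2) + C_2e^(4t)(2,3).

x(t) = -C_1e^(-6t) + 2C_2e^(4t), y(t) = -2C_1e^(-6t) + 3C_2e^(4t)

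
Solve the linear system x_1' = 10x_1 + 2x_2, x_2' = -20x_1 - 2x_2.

Coefficient matrix A = [[10, 2], [-20, -2]].
Characteristic polynomial det(A - λI) = λ^2 - 8λ + 20 = 0.
Eigenvalues λ = 4 ± 2i (complex conjugate pair).
For λ=4+2i: an eigenvector is (-1,3) - i(0,1) = (-1, 3 - i).
A real fundamental pair from Re and Im of e^((4+2i)t)v: X_1 = e^(4t)(cos(2t)·(-1,3) + sin(2t)·(0,1)), X_2 = e^(4t)(sin(2t)·(-1,3) - cos(2t)·(0,1)).
General solution: K_1X_1 + K_2X_2.

x_1(t) = -K_1e^(4t)cos(2t) - K_2e^(4t)sin(2t), x_2(t) = K_1e^(4t)sin(2t) + 3K_1e^(4t)cos(2t) + 3K_2e^(4t)sin(2t) - K_2e^(4t)cos(2t)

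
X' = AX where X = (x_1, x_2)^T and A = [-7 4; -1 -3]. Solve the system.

x_1(t) = 2c_1e^(-5t) + 2c_2te^(-5t) - c_2e^(-5t), x_2(t) = c_1e^(-5t) + c_2te^(-5t)

Coefficient matrix A = [[-7, 4], [-1, -3]].
Characteristic polynomial det(A - λI) = λ^2 + 10λ + 25 = 0.
Single eigenvalue λ = -5 with algebraic multiplicity 2.
Eigenvector v = (2,1); generalized eigenvector w with (A-λI)w=v is (-1,0).
General solution: e^(-5t)[c_1·v + c_2·(t·v + w)].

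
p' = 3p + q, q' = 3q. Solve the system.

p(t) = -K_1e^(3t) - K_2te^(3t) + 2K_2e^(3t), q(t) = -K_2e^(3t)

Coefficient matrix A = [[3, 1], [0, 3]].
Characteristic polynomial det(A - λI) = λ^2 - 6λ + 9 = 0.
Single eigenvalue λ = 3 with algebraic multiplicity 2.
Eigenvector v = (-1,0); generalized eigenvector w with (A-λI)w=v is (2,-1).
General solution: e^(3t)[K_1·v + K_2·(t·v + w)].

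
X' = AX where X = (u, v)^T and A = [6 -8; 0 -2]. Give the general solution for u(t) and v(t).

u(t) = -C_1e^(-2t) + C_2e^(6t), v(t) = -C_1e^(-2t)

Coefficient matrix A = [[6, -8], [0, -2]].
Characteristic polynomial det(A - λI) = λ^2 - 4λ - 12 = 0.
Eigenvalues λ = -2, 6.
For λ=-2: (A-λI) row 1 is [8, -8], so an eigenvector is (-1, -1).
For λ=6: (A-λI) row 1 is [0, -8], so an eigenvector is (1, 0).
General solution: C_1e^(-2t)(-1,-1) + C_2e^(6t)(1,0).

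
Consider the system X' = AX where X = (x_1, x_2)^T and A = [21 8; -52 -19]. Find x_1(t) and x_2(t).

x_1(t) = C_1e^(t)sin(4t) + C_1e^(t)cos(4t) + C_2e^(t)sin(4t) - C_2e^(t)cos(4t), x_2(t) = -3C_1e^(t)sin(4t) - 2C_1e^(t)cos(4t) - 2C_2e^(t)sin(4t) + 3C_2e^(t)cos(4t)

Coefficient matrix A = [[21, 8], [-52, -19]].
Characteristic polynomial det(A - λI) = λ^2 - 2λ + 17 = 0.
Eigenvalues λ = 1 ± 4i (complex conjugate pair).
For λ=1+4i: an eigenvector is (1,-2) - i(1,-3) = (1 - i, -2 + 3i).
A real fundamental pair from Re and Im of e^((1+4i)t)v: X_1 = e^(t)(cos(4t)·(1,-2) + sin(4t)·(1,-3)), X_2 = e^(t)(sin(4t)·(1,-2) - cos(4t)·(1,-3)).
General solution: C_1X_1 + C_2X_2.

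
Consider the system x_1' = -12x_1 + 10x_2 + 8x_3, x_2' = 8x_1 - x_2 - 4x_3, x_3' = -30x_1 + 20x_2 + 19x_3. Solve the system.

Coefficient matrix A = [[-12, 10, 8], [8, -1, -4], [-30, 20, 19]].
det(A - λI) = 0 gives eigenvalues λ = 4, -1, 3.
For λ=4: eigenvector (1,0,2).
For λ=-1: eigenvector (-2,1,-4).
For λ=3: eigenvector (2,-1,5).
General solution: c_1e^(4t)(1,0,2) + c_2e^(-t)(-2,1,-4) + c_3e^(3t)(2,-1,5).

x_1(t) = c_1e^(4t) - 2c_2e^(-t) + 2c_3e^(3t), x_2(t) = c_2e^(-t) - c_3e^(3t), x_3(t) = 2c_1e^(4t) - 4c_2e^(-t) + 5c_3e^(3t)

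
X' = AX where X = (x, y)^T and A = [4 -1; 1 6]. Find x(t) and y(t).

Coefficient matrix A = [[4, -1], [1, 6]].
Characteristic polynomial det(A - λI) = λ^2 - 10λ + 25 = 0.
Single eigenvalue λ = 5 with algebraic multiplicity 2.
Eigenvector v = (-1,1); generalized eigenvector w with (A-λI)w=v is (2,-1).
General solution: e^(5t)[K_1·v + K_2·(t·v + w)].

x(t) = -K_1e^(5t) - K_2te^(5t) + 2K_2e^(5t), y(t) = K_1e^(5t) + K_2te^(5t) - K_2e^(5t)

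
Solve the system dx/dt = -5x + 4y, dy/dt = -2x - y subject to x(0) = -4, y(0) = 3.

x(t) = 10e^(-3t)sin(2t) - 4e^(-3t)cos(2t), y(t) = 7e^(-3t)sin(2t) + 3e^(-3t)cos(2t)

Coefficient matrix A = [[-5, 4], [-2, -1]].
Characteristic polynomial det(A - λI) = λ^2 + 6λ + 13 = 0.
Eigenvalues λ = -3 ± 2i (complex conjugate pair).
For λ=-3+2i: an eigenvector is (-1,0) - i(1,1) = (-1 - i, 0 - i).
A real fundamental pair from Re and Im of e^((-3+2i)t)v: X_1 = e^(-3t)(cos(2t)·(-1,0) + sin(2t)·(1,1)), X_2 = e^(-3t)(sin(2t)·(-1,0) - cos(2t)·(1,1)).
General solution: K_1X_1 + K_2X_2.
Applying x(0)=-4, y(0)=3 gives K_1=7, K_2=-3.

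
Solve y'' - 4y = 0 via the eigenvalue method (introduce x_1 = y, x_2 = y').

y(t) = c_1e^(-2t) + c_2e^(2t)

Let x_1 = y, x_2 = y'. Then x_1' = x_2 and x_2' = 4x_1.
A = [[0,1],[4,0]]; det(A-λI) = λ^2 - 4.
Eigenvalues λ = -2, 2 with eigenvectors (1,-2), (1,2).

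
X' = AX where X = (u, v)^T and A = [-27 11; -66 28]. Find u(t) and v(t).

u(t) = C_1e^(-5t) - C_2e^(6t), v(t) = 2C_1e^(-5t) - 3C_2e^(6t)

Coefficient matrix A = [[-27, 11], [-66, 28]].
Characteristic polynomial det(A - λI) = λ^2 - λ - 30 = 0.
Eigenvalues λ = -5, 6.
For λ=-5: (A-λI) row 1 is [-22, 11], so an eigenvector is (1, 2).
For λ=6: (A-λI) row 1 is [-33, 11], so an eigenvector is (-1, -3).
General solution: C_1e^(-5t)(1,2) + C_2e^(6t)(-1,-3).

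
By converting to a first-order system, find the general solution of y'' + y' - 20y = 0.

Let x_1 = y, x_2 = y'. Then x_1' = x_2 and x_2' = 20x_1 - x_2.
A = [[0,1],[20,-1]]; det(A-λI) = λ^2 + λ - 20.
Eigenvalues λ = -5, 4 with eigenvectors (1,-5), (1,4).

y(t) = K_1e^(-5t) + K_2e^(4t)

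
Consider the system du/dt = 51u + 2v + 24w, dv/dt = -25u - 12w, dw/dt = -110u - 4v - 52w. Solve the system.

u(t) = K_1e^(t) + 2K_2e^(2t) - 4K_3e^(-4t), v(t) = -K_1e^(t) - K_2e^(2t) + 2K_3e^(-4t), w(t) = -2K_1e^(t) - 4K_2e^(2t) + 9K_3e^(-4t)

Coefficient matrix A = [[51, 2, 24], [-25, 0, -12], [-110, -4, -52]].
det(A - λI) = 0 gives eigenvalues λ = 1, 2, -4.
For λ=1: eigenvector (1,-1,-2).
For λ=2: eigenvector (2,-1,-4).
For λ=-4: eigenvector (-4,2,9).
General solution: K_1e^(t)(1,-1,-2) + K_2e^(2t)(2,-1,-4) + K_3e^(-4t)(-4,2,9).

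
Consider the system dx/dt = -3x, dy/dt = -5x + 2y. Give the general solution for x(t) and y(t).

x(t) = -c_2e^(-3t), y(t) = c_1e^(2t) - c_2e^(-3t)

Coefficient matrix A = [[-3, 0], [-5, 2]].
Characteristic polynomial det(A - λI) = λ^2 + λ - 6 = 0.
Eigenvalues λ = 2, -3.
For λ=2: (A-λI) row 1 is [-5, 0], so an eigenvector is (0, 1).
For λ=-3: (A-λI) row 2 is [-5, 5], so an eigenvector is (-1, -1).
General solution: c_1e^(2t)(0,1) + c_2e^(-3t)(-1,-1).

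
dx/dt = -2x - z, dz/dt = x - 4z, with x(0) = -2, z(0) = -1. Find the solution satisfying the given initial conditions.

Coefficient matrix A = [[-2, -1], [1, -4]].
Characteristic polynomial det(A - λI) = λ^2 + 6λ + 9 = 0.
Single eigenvalue λ = -3 with algebraic multiplicity 2.
Eigenvector v = (1,1); generalized eigenvector w with (A-λI)w=v is (0,-1).
General solution: e^(-3t)[C_1·v + C_2·(t·v + w)].
Applying x(0)=-2, z(0)=-1 gives C_1=-2, C_2=-1.

x(t) = -te^(-3t) - 2e^(-3t), z(t) = -te^(-3t) - e^(-3t)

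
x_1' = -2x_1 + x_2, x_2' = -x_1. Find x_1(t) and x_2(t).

Coefficient matrix A = [[-2, 1], [-1, 0]].
Characteristic polynomial det(A - λI) = λ^2 + 2λ + 1 = 0.
Single eigenvalue λ = -1 with algebraic multiplicity 2.
Eigenvector v = (1,1); generalized eigenvector w with (A-λI)w=v is (1,2).
General solution: e^(-t)[c_1·v + c_2·(t·v + w)].

x_1(t) = c_1e^(-t) + c_2te^(-t) + c_2e^(-t), x_2(t) = c_1e^(-t) + c_2te^(-t) + 2c_2e^(-t)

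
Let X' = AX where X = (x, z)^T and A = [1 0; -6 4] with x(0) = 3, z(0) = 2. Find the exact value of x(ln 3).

9

A = [[1,0],[-6,4]]; eigenvalues λ = 4, 1.
Eigenvectors: (0,1) for λ=4, (1,2) for λ=1.
From the initial condition, c_1 = -4, c_2 = 3.
x(ln 3) = (-4)(3^4)(0) + (3)(3^1)(1) = 9.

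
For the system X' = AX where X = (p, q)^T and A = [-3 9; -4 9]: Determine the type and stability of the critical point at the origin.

A = [[-3,9],[-4,9]]; det(A-λI) = λ^2 - 6λ + 9.
repeated λ = 3 with a single eigenvector.

unstable improper node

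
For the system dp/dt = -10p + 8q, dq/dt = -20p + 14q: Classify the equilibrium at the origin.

A = [[-10,8],[-20,14]]; det(A-λI) = λ^2 - 4λ + 20.
λ = 2 ± 4i: positive real part.

unstable spiral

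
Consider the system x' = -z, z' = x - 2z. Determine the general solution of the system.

Coefficient matrix A = [[0, -1], [1, -2]].
Characteristic polynomial det(A - λI) = λ^2 + 2λ + 1 = 0.
Single eigenvalue λ = -1 with algebraic multiplicity 2.
Eigenvector v = (1,1); generalized eigenvector w with (A-λI)w=v is (-2,-3).
General solution: e^(-t)[K_1·v + K_2·(t·v + w)].

x(t) = K_1e^(-t) + K_2te^(-t) - 2K_2e^(-t), z(t) = K_1e^(-t) + K_2te^(-t) - 3K_2e^(-t)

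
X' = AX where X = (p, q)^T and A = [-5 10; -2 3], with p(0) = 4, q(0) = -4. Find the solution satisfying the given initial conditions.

Coefficient matrix A = [[-5, 10], [-2, 3]].
Characteristic polynomial det(A - λI) = λ^2 + 2λ + 5 = 0.
Eigenvalues λ = -1 ± 2i (complex conjugate pair).
For λ=-1+2i: an eigenvector is (-1,0) - i(2,1) = (-1 - 2i, 0 - i).
A real fundamental pair from Re and Im of e^((-1+2i)t)v: X_1 = e^(-t)(cos(2t)·(-1,0) + sin(2t)·(2,1)), X_2 = e^(-t)(sin(2t)·(-1,0) - cos(2t)·(2,1)).
General solution: K_1X_1 + K_2X_2.
Applying p(0)=4, q(0)=-4 gives K_1=-12, K_2=4.

p(t) = -28e^(-t)sin(2t) + 4e^(-t)cos(2t), q(t) = -12e^(-t)sin(2t) - 4e^(-t)cos(2t)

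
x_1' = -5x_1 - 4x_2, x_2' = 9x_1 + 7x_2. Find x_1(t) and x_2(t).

x_1(t) = 2C_1e^(t) + 2C_2te^(t) - C_2e^(t), x_2(t) = -3C_1e^(t) - 3C_2te^(t) + C_2e^(t)

Coefficient matrix A = [[-5, -4], [9, 7]].
Characteristic polynomial det(A - λI) = λ^2 - 2λ + 1 = 0.
Single eigenvalue λ = 1 with algebraic multiplicity 2.
Eigenvector v = (2,-3); generalized eigenvector w with (A-λI)w=v is (-1,1).
General solution: e^(t)[C_1·v + C_2·(t·v + w)].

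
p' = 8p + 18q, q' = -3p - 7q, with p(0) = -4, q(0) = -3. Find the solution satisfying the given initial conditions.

Coefficient matrix A = [[8, 18], [-3, -7]].
Characteristic polynomial det(A - λI) = λ^2 - λ - 2 = 0.
Eigenvalues λ = -1, 2.
For λ=-1: (A-λI) row 1 is [9, 18], so an eigenvector is (-2, 1).
For λ=2: (A-λI) row 1 is [6, 18], so an eigenvector is (3, -1).
General solution: K_1e^(-t)(-2,1) + K_2e^(2t)(3,-1).
Applying p(0)=-4, q(0)=-3 gives K_1=-13, K_2=-10.

p(t) = -30e^(2t) + 26e^(-t), q(t) = 10e^(2t) - 13e^(-t)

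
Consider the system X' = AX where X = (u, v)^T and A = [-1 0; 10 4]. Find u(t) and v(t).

u(t) = -K_2e^(-t), v(t) = -K_1e^(4t) + 2K_2e^(-t)

Coefficient matrix A = [[-1, 0], [10, 4]].
Characteristic polynomial det(A - λI) = λ^2 - 3λ - 4 = 0.
Eigenvalues λ = 4, -1.
For λ=4: (A-λI) row 1 is [-5, 0], so an eigenvector is (0, -1).
For λ=-1: (A-λI) row 2 is [10, 5], so an eigenvector is (-1, 2).
General solution: K_1e^(4t)(0,-1) + K_2e^(-t)(-1,2).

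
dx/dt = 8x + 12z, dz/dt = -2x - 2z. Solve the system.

x(t) = -2c_1e^(2t) + 3c_2e^(4t), z(t) = c_1e^(2t) - c_2e^(4t)

Coefficient matrix A = [[8, 12], [-2, -2]].
Characteristic polynomial det(A - λI) = λ^2 - 6λ + 8 = 0.
Eigenvalues λ = 2, 4.
For λ=2: (A-λI) row 1 is [6, 12], so an eigenvector is (-2, 1).
For λ=4: (A-λI) row 1 is [4, 12], so an eigenvector is (3, -1).
General solution: c_1e^(2t)(-2,1) + c_2e^(4t)(3,-1).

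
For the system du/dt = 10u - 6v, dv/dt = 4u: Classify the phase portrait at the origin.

unstable node

A = [[10,-6],[4,0]]; det(A-λI) = λ^2 - 10λ + 24.
λ = 6, 4: both positive.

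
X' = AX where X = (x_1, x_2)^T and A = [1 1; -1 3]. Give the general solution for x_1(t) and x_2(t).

Coefficient matrix A = [[1, 1], [-1, 3]].
Characteristic polynomial det(A - λI) = λ^2 - 4λ + 4 = 0.
Single eigenvalue λ = 2 with algebraic multiplicity 2.
Eigenvector v = (1,1); generalized eigenvector w with (A-λI)w=v is (-1,0).
General solution: e^(2t)[C_1·v + C_2·(t·v + w)].

x_1(t) = C_1e^(2t) + C_2te^(2t) - C_2e^(2t), x_2(t) = C_1e^(2t) + C_2te^(2t)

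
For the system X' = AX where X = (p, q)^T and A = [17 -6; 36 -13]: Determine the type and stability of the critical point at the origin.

A = [[17,-6],[36,-13]]; det(A-λI) = λ^2 - 4λ - 5.
λ = 5, -1: opposite signs.

saddle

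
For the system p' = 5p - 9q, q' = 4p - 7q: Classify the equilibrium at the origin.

A = [[5,-9],[4,-7]]; det(A-λI) = λ^2 + 2λ + 1.
repeated λ = -1 with a single eigenvector.

stable improper node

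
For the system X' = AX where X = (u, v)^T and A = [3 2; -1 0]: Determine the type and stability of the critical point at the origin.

A = [[3,2],[-1,0]]; det(A-λI) = λ^2 - 3λ + 2.
λ = 2, 1: both positive.

unstable node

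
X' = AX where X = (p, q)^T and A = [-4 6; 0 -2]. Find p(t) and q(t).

p(t) = -K_1e^(-4t) - 3K_2e^(-2t), q(t) = -K_2e^(-2t)

Coefficient matrix A = [[-4, 6], [0, -2]].
Characteristic polynomial det(A - λI) = λ^2 + 6λ + 8 = 0.
Eigenvalues λ = -4, -2.
For λ=-4: (A-λI) row 1 is [0, 6], so an eigenvector is (-1, 0).
For λ=-2: (A-λI) row 1 is [-2, 6], so an eigenvector is (-3, -1).
General solution: K_1e^(-4t)(-1,0) + K_2e^(-2t)(-3,-1).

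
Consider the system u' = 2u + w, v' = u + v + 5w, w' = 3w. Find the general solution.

u(t) = K_1e^(2t) + K_3e^(3t), v(t) = K_1e^(2t) - K_2e^(t) + 3K_3e^(3t), w(t) = K_3e^(3t)

Coefficient matrix A = [[2, 0, 1], [1, 1, 5], [0, 0, 3]].
det(A - λI) = 0 gives eigenvalues λ = 2, 1, 3.
For λ=2: eigenvector (1,1,0).
For λ=1: eigenvector (0,-1,0).
For λ=3: eigenvector (1,3,1).
General solution: K_1e^(2t)(1,1,0) + K_2e^(t)(0,-1,0) + K_3e^(3t)(1,3,1).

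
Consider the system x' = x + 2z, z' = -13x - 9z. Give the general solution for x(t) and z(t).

x(t) = K_1e^(-4t)sin(t) - K_1e^(-4t)cos(t) - K_2e^(-4t)sin(t) - K_2e^(-4t)cos(t), z(t) = -2K_1e^(-4t)sin(t) + 3K_1e^(-4t)cos(t) + 3K_2e^(-4t)sin(t) + 2K_2e^(-4t)cos(t)

Coefficient matrix A = [[1, 2], [-13, -9]].
Characteristic polynomial det(A - λI) = λ^2 + 8λ + 17 = 0.
Eigenvalues λ = -4 ± i (complex conjugate pair).
For λ=-4+i: an eigenvector is (-1,3) - i(1,-2) = (-1 - i, 3 + 2i).
A real fundamental pair from Re and Im of e^((-4+i)t)v: X_1 = e^(-4t)(cos(t)·(-1,3) + sin(t)·(1,-2)), X_2 = e^(-4t)(sin(t)·(-1,3) - cos(t)·(1,-2)).
General solution: K_1X_1 + K_2X_2.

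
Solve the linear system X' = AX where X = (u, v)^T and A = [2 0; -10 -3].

u(t) = C_1e^(2t), v(t) = -2C_1e^(2t) - C_2e^(-3t)

Coefficient matrix A = [[2, 0], [-10, -3]].
Characteristic polynomial det(A - λI) = λ^2 + λ - 6 = 0.
Eigenvalues λ = 2, -3.
For λ=2: (A-λI) row 2 is [-10, -5], so an eigenvector is (1, -2).
For λ=-3: (A-λI) row 1 is [5, 0], so an eigenvector is (0, -1).
General solution: C_1e^(2t)(1,-2) + C_2e^(-3t)(0,-1).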